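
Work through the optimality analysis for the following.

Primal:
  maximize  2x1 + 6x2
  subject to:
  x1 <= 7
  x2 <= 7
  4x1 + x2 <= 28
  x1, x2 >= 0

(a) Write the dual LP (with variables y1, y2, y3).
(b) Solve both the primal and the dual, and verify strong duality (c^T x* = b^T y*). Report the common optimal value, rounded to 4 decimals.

The standard primal-dual pair for 'max c^T x s.t. A x <= b, x >= 0' is:
  Dual:  min b^T y  s.t.  A^T y >= c,  y >= 0.

So the dual LP is:
  minimize  7y1 + 7y2 + 28y3
  subject to:
    y1 + 4y3 >= 2
    y2 + y3 >= 6
    y1, y2, y3 >= 0

Solving the primal: x* = (5.25, 7).
  primal value c^T x* = 52.5.
Solving the dual: y* = (0, 5.5, 0.5).
  dual value b^T y* = 52.5.
Strong duality: c^T x* = b^T y*. Confirmed.

52.5


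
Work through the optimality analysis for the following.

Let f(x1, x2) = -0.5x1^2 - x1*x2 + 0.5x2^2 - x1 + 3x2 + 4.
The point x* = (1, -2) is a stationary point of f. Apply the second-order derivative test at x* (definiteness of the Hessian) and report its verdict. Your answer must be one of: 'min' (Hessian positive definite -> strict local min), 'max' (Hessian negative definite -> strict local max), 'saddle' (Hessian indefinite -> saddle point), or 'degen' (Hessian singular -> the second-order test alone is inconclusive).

Compute the Hessian H = grad^2 f:
  H = [[-1, -1], [-1, 1]]
Verify stationarity: grad f(x*) = H x* + g = (0, 0).
Eigenvalues of H: -1.4142, 1.4142.
Eigenvalues have mixed signs, so H is indefinite -> x* is a saddle point.

saddle


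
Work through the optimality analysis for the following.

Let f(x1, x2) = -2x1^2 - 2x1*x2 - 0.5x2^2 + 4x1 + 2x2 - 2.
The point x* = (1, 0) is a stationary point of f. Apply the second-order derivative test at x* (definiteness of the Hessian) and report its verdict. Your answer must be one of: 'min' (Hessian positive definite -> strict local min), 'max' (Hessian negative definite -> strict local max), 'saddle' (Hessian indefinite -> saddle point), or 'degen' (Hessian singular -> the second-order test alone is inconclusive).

Compute the Hessian H = grad^2 f:
  H = [[-4, -2], [-2, -1]]
Verify stationarity: grad f(x*) = H x* + g = (0, 0).
Eigenvalues of H: -5, 0.
H has a zero eigenvalue (singular; negative semidefinite but not definite), so H is neither positive definite, negative definite, nor indefinite. The second-order test alone is inconclusive -> degen.
(Indeed, f is constant along the null direction of H through x*, so x* is not a strict local extremum.)

degen


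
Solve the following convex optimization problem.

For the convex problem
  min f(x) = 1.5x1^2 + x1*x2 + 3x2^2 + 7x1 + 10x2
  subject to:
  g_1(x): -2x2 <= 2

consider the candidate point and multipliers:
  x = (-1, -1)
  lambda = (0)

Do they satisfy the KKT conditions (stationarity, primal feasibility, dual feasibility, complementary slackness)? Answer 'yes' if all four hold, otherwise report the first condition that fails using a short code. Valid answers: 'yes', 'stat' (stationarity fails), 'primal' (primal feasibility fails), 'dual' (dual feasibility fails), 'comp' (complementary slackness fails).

Gradient of f: grad f(x) = Q x + c = (3, 3)
Constraint values g_i(x) = a_i^T x - b_i:
  g_1((-1, -1)) = 0
Stationarity residual: grad f(x) + sum_i lambda_i a_i = (3, 3)
  -> stationarity FAILS
Primal feasibility (all g_i <= 0): OK
Dual feasibility (all lambda_i >= 0): OK
Complementary slackness (lambda_i * g_i(x) = 0 for all i): OK

Verdict: the first failing condition is stationarity -> stat.

stat


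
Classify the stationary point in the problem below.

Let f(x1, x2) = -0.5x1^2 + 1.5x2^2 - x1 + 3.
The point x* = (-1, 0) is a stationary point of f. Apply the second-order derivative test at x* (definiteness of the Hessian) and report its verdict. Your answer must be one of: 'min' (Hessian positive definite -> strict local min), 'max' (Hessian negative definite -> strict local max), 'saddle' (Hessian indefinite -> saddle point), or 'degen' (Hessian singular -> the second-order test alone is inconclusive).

Compute the Hessian H = grad^2 f:
  H = [[-1, 0], [0, 3]]
Verify stationarity: grad f(x*) = H x* + g = (0, 0).
Eigenvalues of H: -1, 3.
Eigenvalues have mixed signs, so H is indefinite -> x* is a saddle point.

saddle


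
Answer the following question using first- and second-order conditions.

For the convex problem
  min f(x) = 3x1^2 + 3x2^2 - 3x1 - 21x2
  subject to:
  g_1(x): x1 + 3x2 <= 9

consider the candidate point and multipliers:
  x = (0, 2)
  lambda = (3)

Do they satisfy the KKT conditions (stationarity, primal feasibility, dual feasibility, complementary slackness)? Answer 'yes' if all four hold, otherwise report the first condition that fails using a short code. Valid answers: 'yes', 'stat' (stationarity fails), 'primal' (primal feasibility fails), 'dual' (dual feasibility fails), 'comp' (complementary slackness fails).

Gradient of f: grad f(x) = Q x + c = (-3, -9)
Constraint values g_i(x) = a_i^T x - b_i:
  g_1((0, 2)) = -3
Stationarity residual: grad f(x) + sum_i lambda_i a_i = (0, 0)
  -> stationarity OK
Primal feasibility (all g_i <= 0): OK
Dual feasibility (all lambda_i >= 0): OK
Complementary slackness (lambda_i * g_i(x) = 0 for all i): FAILS

Verdict: the first failing condition is complementary_slackness -> comp.

comp


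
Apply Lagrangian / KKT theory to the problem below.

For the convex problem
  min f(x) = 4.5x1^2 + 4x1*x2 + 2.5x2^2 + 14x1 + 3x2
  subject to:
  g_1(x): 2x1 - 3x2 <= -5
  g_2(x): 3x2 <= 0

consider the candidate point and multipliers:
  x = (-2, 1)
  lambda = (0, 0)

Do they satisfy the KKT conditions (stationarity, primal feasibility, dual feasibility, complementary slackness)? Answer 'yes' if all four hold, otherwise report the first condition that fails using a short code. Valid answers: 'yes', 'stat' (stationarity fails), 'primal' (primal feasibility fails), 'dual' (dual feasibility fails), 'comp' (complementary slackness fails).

Gradient of f: grad f(x) = Q x + c = (0, 0)
Constraint values g_i(x) = a_i^T x - b_i:
  g_1((-2, 1)) = -2
  g_2((-2, 1)) = 3
Stationarity residual: grad f(x) + sum_i lambda_i a_i = (0, 0)
  -> stationarity OK
Primal feasibility (all g_i <= 0): FAILS
Dual feasibility (all lambda_i >= 0): OK
Complementary slackness (lambda_i * g_i(x) = 0 for all i): OK

Verdict: the first failing condition is primal_feasibility -> primal.

primal


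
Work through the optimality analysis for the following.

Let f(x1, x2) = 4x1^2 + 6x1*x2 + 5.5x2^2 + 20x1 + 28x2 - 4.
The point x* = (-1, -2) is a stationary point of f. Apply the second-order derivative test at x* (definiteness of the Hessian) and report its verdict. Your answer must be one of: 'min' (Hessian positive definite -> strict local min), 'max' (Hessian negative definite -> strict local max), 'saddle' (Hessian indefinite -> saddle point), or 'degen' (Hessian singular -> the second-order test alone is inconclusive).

Compute the Hessian H = grad^2 f:
  H = [[8, 6], [6, 11]]
Verify stationarity: grad f(x*) = H x* + g = (0, 0).
Eigenvalues of H: 3.3153, 15.6847.
Both eigenvalues > 0, so H is positive definite -> x* is a strict local min.

min


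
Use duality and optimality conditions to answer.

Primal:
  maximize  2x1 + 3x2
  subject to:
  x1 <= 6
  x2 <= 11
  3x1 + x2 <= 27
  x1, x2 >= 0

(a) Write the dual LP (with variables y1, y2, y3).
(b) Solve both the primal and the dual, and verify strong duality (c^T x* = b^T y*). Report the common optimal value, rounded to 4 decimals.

The standard primal-dual pair for 'max c^T x s.t. A x <= b, x >= 0' is:
  Dual:  min b^T y  s.t.  A^T y >= c,  y >= 0.

So the dual LP is:
  minimize  6y1 + 11y2 + 27y3
  subject to:
    y1 + 3y3 >= 2
    y2 + y3 >= 3
    y1, y2, y3 >= 0

Solving the primal: x* = (5.3333, 11).
  primal value c^T x* = 43.6667.
Solving the dual: y* = (0, 2.3333, 0.6667).
  dual value b^T y* = 43.6667.
Strong duality: c^T x* = b^T y*. Confirmed.

43.6667


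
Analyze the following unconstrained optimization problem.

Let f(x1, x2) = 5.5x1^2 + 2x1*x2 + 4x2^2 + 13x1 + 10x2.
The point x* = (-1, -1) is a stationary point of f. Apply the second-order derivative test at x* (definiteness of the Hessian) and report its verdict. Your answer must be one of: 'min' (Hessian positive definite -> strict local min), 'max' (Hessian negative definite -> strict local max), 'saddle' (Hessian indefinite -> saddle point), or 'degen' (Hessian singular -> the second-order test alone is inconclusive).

Compute the Hessian H = grad^2 f:
  H = [[11, 2], [2, 8]]
Verify stationarity: grad f(x*) = H x* + g = (0, 0).
Eigenvalues of H: 7, 12.
Both eigenvalues > 0, so H is positive definite -> x* is a strict local min.

min


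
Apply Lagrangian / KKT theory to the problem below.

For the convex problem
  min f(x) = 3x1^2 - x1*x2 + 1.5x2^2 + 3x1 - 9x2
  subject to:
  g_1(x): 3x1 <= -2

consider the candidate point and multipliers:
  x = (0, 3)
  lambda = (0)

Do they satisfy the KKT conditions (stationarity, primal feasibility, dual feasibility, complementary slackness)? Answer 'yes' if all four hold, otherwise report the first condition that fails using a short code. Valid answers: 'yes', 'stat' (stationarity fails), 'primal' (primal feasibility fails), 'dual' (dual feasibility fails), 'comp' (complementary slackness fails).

Gradient of f: grad f(x) = Q x + c = (0, 0)
Constraint values g_i(x) = a_i^T x - b_i:
  g_1((0, 3)) = 2
Stationarity residual: grad f(x) + sum_i lambda_i a_i = (0, 0)
  -> stationarity OK
Primal feasibility (all g_i <= 0): FAILS
Dual feasibility (all lambda_i >= 0): OK
Complementary slackness (lambda_i * g_i(x) = 0 for all i): OK

Verdict: the first failing condition is primal_feasibility -> primal.

primal


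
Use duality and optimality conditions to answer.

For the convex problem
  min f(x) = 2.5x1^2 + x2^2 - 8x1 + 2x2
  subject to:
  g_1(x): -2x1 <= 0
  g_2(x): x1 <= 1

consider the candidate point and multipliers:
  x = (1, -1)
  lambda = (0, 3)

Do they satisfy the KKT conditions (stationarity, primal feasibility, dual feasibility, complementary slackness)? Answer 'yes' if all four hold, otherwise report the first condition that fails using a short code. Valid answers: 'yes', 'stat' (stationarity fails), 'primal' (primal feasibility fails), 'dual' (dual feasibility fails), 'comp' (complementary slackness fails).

Gradient of f: grad f(x) = Q x + c = (-3, 0)
Constraint values g_i(x) = a_i^T x - b_i:
  g_1((1, -1)) = -2
  g_2((1, -1)) = 0
Stationarity residual: grad f(x) + sum_i lambda_i a_i = (0, 0)
  -> stationarity OK
Primal feasibility (all g_i <= 0): OK
Dual feasibility (all lambda_i >= 0): OK
Complementary slackness (lambda_i * g_i(x) = 0 for all i): OK

Verdict: yes, KKT holds.

yes


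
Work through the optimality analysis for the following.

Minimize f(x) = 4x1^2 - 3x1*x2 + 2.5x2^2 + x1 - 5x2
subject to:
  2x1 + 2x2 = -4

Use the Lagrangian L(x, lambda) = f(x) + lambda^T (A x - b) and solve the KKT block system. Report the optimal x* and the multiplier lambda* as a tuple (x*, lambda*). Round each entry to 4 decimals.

Form the Lagrangian:
  L(x, lambda) = (1/2) x^T Q x + c^T x + lambda^T (A x - b)
Stationarity (grad_x L = 0): Q x + c + A^T lambda = 0.
Primal feasibility: A x = b.

This gives the KKT block system:
  [ Q   A^T ] [ x     ]   [-c ]
  [ A    0  ] [ lambda ] = [ b ]

Solving the linear system:
  x*      = (-1.1579, -0.8421)
  lambda* = (2.8684)
  f(x*)   = 7.2632

x* = (-1.1579, -0.8421), lambda* = (2.8684)


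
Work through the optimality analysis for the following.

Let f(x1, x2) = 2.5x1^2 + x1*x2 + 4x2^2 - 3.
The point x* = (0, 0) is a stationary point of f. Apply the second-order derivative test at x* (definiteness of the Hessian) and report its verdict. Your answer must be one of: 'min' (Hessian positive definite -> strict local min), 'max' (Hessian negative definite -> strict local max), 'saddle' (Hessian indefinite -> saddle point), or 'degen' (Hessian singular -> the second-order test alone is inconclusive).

Compute the Hessian H = grad^2 f:
  H = [[5, 1], [1, 8]]
Verify stationarity: grad f(x*) = H x* + g = (0, 0).
Eigenvalues of H: 4.6972, 8.3028.
Both eigenvalues > 0, so H is positive definite -> x* is a strict local min.

min


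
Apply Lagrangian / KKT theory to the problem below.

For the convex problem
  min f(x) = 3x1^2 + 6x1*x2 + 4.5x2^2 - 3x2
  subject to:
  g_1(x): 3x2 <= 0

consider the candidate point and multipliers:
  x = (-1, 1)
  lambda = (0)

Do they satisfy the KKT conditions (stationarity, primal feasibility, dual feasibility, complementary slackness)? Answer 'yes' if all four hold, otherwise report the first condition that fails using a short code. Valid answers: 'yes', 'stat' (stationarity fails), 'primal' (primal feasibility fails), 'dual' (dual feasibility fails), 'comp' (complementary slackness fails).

Gradient of f: grad f(x) = Q x + c = (0, 0)
Constraint values g_i(x) = a_i^T x - b_i:
  g_1((-1, 1)) = 3
Stationarity residual: grad f(x) + sum_i lambda_i a_i = (0, 0)
  -> stationarity OK
Primal feasibility (all g_i <= 0): FAILS
Dual feasibility (all lambda_i >= 0): OK
Complementary slackness (lambda_i * g_i(x) = 0 for all i): OK

Verdict: the first failing condition is primal_feasibility -> primal.

primal


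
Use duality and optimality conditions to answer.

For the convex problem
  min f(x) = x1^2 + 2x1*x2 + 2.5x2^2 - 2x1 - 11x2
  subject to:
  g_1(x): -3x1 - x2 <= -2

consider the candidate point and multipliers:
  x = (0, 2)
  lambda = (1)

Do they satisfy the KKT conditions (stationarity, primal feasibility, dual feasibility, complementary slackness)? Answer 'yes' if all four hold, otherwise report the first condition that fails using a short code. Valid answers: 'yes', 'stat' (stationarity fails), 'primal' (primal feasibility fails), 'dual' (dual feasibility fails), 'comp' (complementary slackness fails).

Gradient of f: grad f(x) = Q x + c = (2, -1)
Constraint values g_i(x) = a_i^T x - b_i:
  g_1((0, 2)) = 0
Stationarity residual: grad f(x) + sum_i lambda_i a_i = (-1, -2)
  -> stationarity FAILS
Primal feasibility (all g_i <= 0): OK
Dual feasibility (all lambda_i >= 0): OK
Complementary slackness (lambda_i * g_i(x) = 0 for all i): OK

Verdict: the first failing condition is stationarity -> stat.

stat


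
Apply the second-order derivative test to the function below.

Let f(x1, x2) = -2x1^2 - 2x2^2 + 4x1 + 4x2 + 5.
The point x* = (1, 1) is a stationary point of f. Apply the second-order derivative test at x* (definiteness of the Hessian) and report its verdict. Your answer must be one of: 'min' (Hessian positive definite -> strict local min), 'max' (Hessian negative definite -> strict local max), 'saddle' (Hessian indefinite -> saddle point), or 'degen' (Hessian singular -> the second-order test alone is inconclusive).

Compute the Hessian H = grad^2 f:
  H = [[-4, 0], [0, -4]]
Verify stationarity: grad f(x*) = H x* + g = (0, 0).
Eigenvalues of H: -4, -4.
Both eigenvalues < 0, so H is negative definite -> x* is a strict local max.

max


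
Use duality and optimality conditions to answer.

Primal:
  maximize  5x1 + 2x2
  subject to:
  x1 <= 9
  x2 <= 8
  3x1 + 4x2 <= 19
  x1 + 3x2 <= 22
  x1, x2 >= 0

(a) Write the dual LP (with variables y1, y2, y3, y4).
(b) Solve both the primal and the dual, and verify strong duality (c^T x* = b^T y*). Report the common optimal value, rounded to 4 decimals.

The standard primal-dual pair for 'max c^T x s.t. A x <= b, x >= 0' is:
  Dual:  min b^T y  s.t.  A^T y >= c,  y >= 0.

So the dual LP is:
  minimize  9y1 + 8y2 + 19y3 + 22y4
  subject to:
    y1 + 3y3 + y4 >= 5
    y2 + 4y3 + 3y4 >= 2
    y1, y2, y3, y4 >= 0

Solving the primal: x* = (6.3333, 0).
  primal value c^T x* = 31.6667.
Solving the dual: y* = (0, 0, 1.6667, 0).
  dual value b^T y* = 31.6667.
Strong duality: c^T x* = b^T y*. Confirmed.

31.6667


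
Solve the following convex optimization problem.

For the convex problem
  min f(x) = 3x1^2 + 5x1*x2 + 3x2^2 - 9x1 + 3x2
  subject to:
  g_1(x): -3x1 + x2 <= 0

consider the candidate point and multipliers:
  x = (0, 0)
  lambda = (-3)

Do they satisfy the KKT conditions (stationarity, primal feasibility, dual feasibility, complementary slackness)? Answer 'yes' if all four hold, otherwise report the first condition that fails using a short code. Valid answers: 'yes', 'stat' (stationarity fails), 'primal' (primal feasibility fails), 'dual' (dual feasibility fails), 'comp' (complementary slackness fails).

Gradient of f: grad f(x) = Q x + c = (-9, 3)
Constraint values g_i(x) = a_i^T x - b_i:
  g_1((0, 0)) = 0
Stationarity residual: grad f(x) + sum_i lambda_i a_i = (0, 0)
  -> stationarity OK
Primal feasibility (all g_i <= 0): OK
Dual feasibility (all lambda_i >= 0): FAILS
Complementary slackness (lambda_i * g_i(x) = 0 for all i): OK

Verdict: the first failing condition is dual_feasibility -> dual.

dual


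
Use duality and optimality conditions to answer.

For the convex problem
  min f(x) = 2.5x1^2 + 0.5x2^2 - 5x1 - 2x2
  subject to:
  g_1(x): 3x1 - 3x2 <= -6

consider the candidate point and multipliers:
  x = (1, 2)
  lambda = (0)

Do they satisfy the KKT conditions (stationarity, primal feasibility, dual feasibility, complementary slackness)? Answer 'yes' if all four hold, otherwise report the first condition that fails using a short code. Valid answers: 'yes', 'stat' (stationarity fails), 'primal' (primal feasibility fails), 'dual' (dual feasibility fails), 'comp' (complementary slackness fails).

Gradient of f: grad f(x) = Q x + c = (0, 0)
Constraint values g_i(x) = a_i^T x - b_i:
  g_1((1, 2)) = 3
Stationarity residual: grad f(x) + sum_i lambda_i a_i = (0, 0)
  -> stationarity OK
Primal feasibility (all g_i <= 0): FAILS
Dual feasibility (all lambda_i >= 0): OK
Complementary slackness (lambda_i * g_i(x) = 0 for all i): OK

Verdict: the first failing condition is primal_feasibility -> primal.

primal


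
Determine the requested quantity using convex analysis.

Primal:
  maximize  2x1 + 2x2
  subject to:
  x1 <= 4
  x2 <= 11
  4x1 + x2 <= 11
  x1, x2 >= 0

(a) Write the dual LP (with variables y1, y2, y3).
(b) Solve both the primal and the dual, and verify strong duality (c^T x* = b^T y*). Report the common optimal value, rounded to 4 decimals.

The standard primal-dual pair for 'max c^T x s.t. A x <= b, x >= 0' is:
  Dual:  min b^T y  s.t.  A^T y >= c,  y >= 0.

So the dual LP is:
  minimize  4y1 + 11y2 + 11y3
  subject to:
    y1 + 4y3 >= 2
    y2 + y3 >= 2
    y1, y2, y3 >= 0

Solving the primal: x* = (0, 11).
  primal value c^T x* = 22.
Solving the dual: y* = (0, 1.5, 0.5).
  dual value b^T y* = 22.
Strong duality: c^T x* = b^T y*. Confirmed.

22


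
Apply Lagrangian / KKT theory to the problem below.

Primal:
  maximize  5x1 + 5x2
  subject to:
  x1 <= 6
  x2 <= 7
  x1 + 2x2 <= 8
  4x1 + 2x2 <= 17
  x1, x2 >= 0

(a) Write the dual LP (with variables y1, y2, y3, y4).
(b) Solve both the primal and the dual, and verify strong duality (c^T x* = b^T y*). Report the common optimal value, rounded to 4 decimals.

The standard primal-dual pair for 'max c^T x s.t. A x <= b, x >= 0' is:
  Dual:  min b^T y  s.t.  A^T y >= c,  y >= 0.

So the dual LP is:
  minimize  6y1 + 7y2 + 8y3 + 17y4
  subject to:
    y1 + y3 + 4y4 >= 5
    y2 + 2y3 + 2y4 >= 5
    y1, y2, y3, y4 >= 0

Solving the primal: x* = (3, 2.5).
  primal value c^T x* = 27.5.
Solving the dual: y* = (0, 0, 1.6667, 0.8333).
  dual value b^T y* = 27.5.
Strong duality: c^T x* = b^T y*. Confirmed.

27.5


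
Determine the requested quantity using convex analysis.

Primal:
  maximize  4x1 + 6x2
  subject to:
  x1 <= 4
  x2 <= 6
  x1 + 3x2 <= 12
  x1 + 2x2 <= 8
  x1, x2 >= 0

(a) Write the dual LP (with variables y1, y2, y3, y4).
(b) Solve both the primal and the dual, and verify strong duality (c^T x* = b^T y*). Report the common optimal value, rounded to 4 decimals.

The standard primal-dual pair for 'max c^T x s.t. A x <= b, x >= 0' is:
  Dual:  min b^T y  s.t.  A^T y >= c,  y >= 0.

So the dual LP is:
  minimize  4y1 + 6y2 + 12y3 + 8y4
  subject to:
    y1 + y3 + y4 >= 4
    y2 + 3y3 + 2y4 >= 6
    y1, y2, y3, y4 >= 0

Solving the primal: x* = (4, 2).
  primal value c^T x* = 28.
Solving the dual: y* = (1, 0, 0, 3).
  dual value b^T y* = 28.
Strong duality: c^T x* = b^T y*. Confirmed.

28


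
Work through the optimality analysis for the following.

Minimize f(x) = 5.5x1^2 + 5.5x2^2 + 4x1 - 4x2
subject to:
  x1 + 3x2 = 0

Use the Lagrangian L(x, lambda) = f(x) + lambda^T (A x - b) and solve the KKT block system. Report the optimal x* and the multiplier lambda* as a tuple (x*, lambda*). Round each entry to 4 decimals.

Form the Lagrangian:
  L(x, lambda) = (1/2) x^T Q x + c^T x + lambda^T (A x - b)
Stationarity (grad_x L = 0): Q x + c + A^T lambda = 0.
Primal feasibility: A x = b.

This gives the KKT block system:
  [ Q   A^T ] [ x     ]   [-c ]
  [ A    0  ] [ lambda ] = [ b ]

Solving the linear system:
  x*      = (-0.4364, 0.1455)
  lambda* = (0.8)
  f(x*)   = -1.1636

x* = (-0.4364, 0.1455), lambda* = (0.8)


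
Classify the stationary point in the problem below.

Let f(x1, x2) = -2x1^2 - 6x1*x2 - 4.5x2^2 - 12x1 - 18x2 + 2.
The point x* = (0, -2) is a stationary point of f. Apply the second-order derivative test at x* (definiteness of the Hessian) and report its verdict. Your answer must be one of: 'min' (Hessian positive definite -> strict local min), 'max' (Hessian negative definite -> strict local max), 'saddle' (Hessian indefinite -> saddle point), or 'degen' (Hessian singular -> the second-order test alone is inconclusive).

Compute the Hessian H = grad^2 f:
  H = [[-4, -6], [-6, -9]]
Verify stationarity: grad f(x*) = H x* + g = (0, 0).
Eigenvalues of H: -13, 0.
H has a zero eigenvalue (singular; negative semidefinite but not definite), so H is neither positive definite, negative definite, nor indefinite. The second-order test alone is inconclusive -> degen.
(Indeed, f is constant along the null direction of H through x*, so x* is not a strict local extremum.)

degen


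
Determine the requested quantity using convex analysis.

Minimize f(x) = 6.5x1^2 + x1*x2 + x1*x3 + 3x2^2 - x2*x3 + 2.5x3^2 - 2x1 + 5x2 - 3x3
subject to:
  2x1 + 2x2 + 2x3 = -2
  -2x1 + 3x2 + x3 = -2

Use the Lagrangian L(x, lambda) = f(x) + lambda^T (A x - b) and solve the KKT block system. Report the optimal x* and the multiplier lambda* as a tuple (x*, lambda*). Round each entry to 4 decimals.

Form the Lagrangian:
  L(x, lambda) = (1/2) x^T Q x + c^T x + lambda^T (A x - b)
Stationarity (grad_x L = 0): Q x + c + A^T lambda = 0.
Primal feasibility: A x = b.

This gives the KKT block system:
  [ Q   A^T ] [ x     ]   [-c ]
  [ A    0  ] [ lambda ] = [ b ]

Solving the linear system:
  x*      = (-0.2095, -0.8142, 0.0237)
  lambda* = (1.6779, -1.0791)
  f(x*)   = -1.2628

x* = (-0.2095, -0.8142, 0.0237), lambda* = (1.6779, -1.0791)


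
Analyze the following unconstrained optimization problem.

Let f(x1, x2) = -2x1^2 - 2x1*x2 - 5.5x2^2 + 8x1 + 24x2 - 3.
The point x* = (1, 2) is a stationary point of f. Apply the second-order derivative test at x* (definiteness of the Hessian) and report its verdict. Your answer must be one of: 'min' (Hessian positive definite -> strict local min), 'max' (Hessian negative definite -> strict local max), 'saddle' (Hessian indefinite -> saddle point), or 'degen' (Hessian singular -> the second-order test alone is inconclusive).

Compute the Hessian H = grad^2 f:
  H = [[-4, -2], [-2, -11]]
Verify stationarity: grad f(x*) = H x* + g = (0, 0).
Eigenvalues of H: -11.5311, -3.4689.
Both eigenvalues < 0, so H is negative definite -> x* is a strict local max.

max


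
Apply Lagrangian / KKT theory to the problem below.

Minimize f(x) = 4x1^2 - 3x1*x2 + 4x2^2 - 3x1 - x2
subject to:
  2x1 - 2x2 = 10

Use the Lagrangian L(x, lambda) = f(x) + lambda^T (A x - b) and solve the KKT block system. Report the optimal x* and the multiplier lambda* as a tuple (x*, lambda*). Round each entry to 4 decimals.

Form the Lagrangian:
  L(x, lambda) = (1/2) x^T Q x + c^T x + lambda^T (A x - b)
Stationarity (grad_x L = 0): Q x + c + A^T lambda = 0.
Primal feasibility: A x = b.

This gives the KKT block system:
  [ Q   A^T ] [ x     ]   [-c ]
  [ A    0  ] [ lambda ] = [ b ]

Solving the linear system:
  x*      = (2.9, -2.1)
  lambda* = (-13.25)
  f(x*)   = 62.95

x* = (2.9, -2.1), lambda* = (-13.25)


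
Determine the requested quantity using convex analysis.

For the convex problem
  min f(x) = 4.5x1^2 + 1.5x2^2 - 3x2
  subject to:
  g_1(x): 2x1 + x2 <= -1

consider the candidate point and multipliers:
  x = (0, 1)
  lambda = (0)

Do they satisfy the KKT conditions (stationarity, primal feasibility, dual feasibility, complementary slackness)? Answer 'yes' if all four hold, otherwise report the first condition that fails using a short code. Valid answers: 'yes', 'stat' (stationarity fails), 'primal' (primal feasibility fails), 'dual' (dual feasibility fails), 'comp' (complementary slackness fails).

Gradient of f: grad f(x) = Q x + c = (0, 0)
Constraint values g_i(x) = a_i^T x - b_i:
  g_1((0, 1)) = 2
Stationarity residual: grad f(x) + sum_i lambda_i a_i = (0, 0)
  -> stationarity OK
Primal feasibility (all g_i <= 0): FAILS
Dual feasibility (all lambda_i >= 0): OK
Complementary slackness (lambda_i * g_i(x) = 0 for all i): OK

Verdict: the first failing condition is primal_feasibility -> primal.

primal


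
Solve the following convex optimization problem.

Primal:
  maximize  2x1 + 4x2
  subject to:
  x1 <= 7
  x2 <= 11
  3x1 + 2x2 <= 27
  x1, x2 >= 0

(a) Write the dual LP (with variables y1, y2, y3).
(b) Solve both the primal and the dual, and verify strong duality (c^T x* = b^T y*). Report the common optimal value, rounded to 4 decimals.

The standard primal-dual pair for 'max c^T x s.t. A x <= b, x >= 0' is:
  Dual:  min b^T y  s.t.  A^T y >= c,  y >= 0.

So the dual LP is:
  minimize  7y1 + 11y2 + 27y3
  subject to:
    y1 + 3y3 >= 2
    y2 + 2y3 >= 4
    y1, y2, y3 >= 0

Solving the primal: x* = (1.6667, 11).
  primal value c^T x* = 47.3333.
Solving the dual: y* = (0, 2.6667, 0.6667).
  dual value b^T y* = 47.3333.
Strong duality: c^T x* = b^T y*. Confirmed.

47.3333


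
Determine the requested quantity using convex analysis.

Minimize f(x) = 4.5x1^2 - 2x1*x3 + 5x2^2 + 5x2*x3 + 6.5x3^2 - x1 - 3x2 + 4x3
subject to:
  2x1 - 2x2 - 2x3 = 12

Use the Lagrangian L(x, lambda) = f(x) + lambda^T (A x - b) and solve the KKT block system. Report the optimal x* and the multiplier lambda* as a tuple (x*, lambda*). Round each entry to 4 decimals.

Form the Lagrangian:
  L(x, lambda) = (1/2) x^T Q x + c^T x + lambda^T (A x - b)
Stationarity (grad_x L = 0): Q x + c + A^T lambda = 0.
Primal feasibility: A x = b.

This gives the KKT block system:
  [ Q   A^T ] [ x     ]   [-c ]
  [ A    0  ] [ lambda ] = [ b ]

Solving the linear system:
  x*      = (2.8939, -1.8182, -1.2879)
  lambda* = (-13.8106)
  f(x*)   = 81.5682

x* = (2.8939, -1.8182, -1.2879), lambda* = (-13.8106)


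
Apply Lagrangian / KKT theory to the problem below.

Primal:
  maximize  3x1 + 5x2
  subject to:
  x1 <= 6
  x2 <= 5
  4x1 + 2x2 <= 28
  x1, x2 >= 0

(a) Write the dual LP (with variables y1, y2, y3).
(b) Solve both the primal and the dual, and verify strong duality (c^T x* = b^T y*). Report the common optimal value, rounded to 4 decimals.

The standard primal-dual pair for 'max c^T x s.t. A x <= b, x >= 0' is:
  Dual:  min b^T y  s.t.  A^T y >= c,  y >= 0.

So the dual LP is:
  minimize  6y1 + 5y2 + 28y3
  subject to:
    y1 + 4y3 >= 3
    y2 + 2y3 >= 5
    y1, y2, y3 >= 0

Solving the primal: x* = (4.5, 5).
  primal value c^T x* = 38.5.
Solving the dual: y* = (0, 3.5, 0.75).
  dual value b^T y* = 38.5.
Strong duality: c^T x* = b^T y*. Confirmed.

38.5


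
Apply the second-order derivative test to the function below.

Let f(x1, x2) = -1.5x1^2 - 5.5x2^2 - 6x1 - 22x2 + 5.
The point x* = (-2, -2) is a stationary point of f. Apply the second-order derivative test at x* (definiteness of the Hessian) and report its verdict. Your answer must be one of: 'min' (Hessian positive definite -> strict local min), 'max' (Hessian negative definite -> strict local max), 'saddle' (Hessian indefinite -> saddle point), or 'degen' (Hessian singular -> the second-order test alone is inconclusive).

Compute the Hessian H = grad^2 f:
  H = [[-3, 0], [0, -11]]
Verify stationarity: grad f(x*) = H x* + g = (0, 0).
Eigenvalues of H: -11, -3.
Both eigenvalues < 0, so H is negative definite -> x* is a strict local max.

max


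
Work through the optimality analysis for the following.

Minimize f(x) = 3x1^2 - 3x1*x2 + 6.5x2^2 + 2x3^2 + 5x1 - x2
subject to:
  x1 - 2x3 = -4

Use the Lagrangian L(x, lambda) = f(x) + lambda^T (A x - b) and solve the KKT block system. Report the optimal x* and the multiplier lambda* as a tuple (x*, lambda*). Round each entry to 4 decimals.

Form the Lagrangian:
  L(x, lambda) = (1/2) x^T Q x + c^T x + lambda^T (A x - b)
Stationarity (grad_x L = 0): Q x + c + A^T lambda = 0.
Primal feasibility: A x = b.

This gives the KKT block system:
  [ Q   A^T ] [ x     ]   [-c ]
  [ A    0  ] [ lambda ] = [ b ]

Solving the linear system:
  x*      = (-1.3902, -0.2439, 1.3049)
  lambda* = (2.6098)
  f(x*)   = 1.8659

x* = (-1.3902, -0.2439, 1.3049), lambda* = (2.6098)


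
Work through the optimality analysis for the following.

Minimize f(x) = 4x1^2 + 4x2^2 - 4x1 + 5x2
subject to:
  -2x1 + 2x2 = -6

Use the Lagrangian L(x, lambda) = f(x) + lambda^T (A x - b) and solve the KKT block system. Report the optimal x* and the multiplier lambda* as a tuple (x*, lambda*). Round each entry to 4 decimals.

Form the Lagrangian:
  L(x, lambda) = (1/2) x^T Q x + c^T x + lambda^T (A x - b)
Stationarity (grad_x L = 0): Q x + c + A^T lambda = 0.
Primal feasibility: A x = b.

This gives the KKT block system:
  [ Q   A^T ] [ x     ]   [-c ]
  [ A    0  ] [ lambda ] = [ b ]

Solving the linear system:
  x*      = (1.4375, -1.5625)
  lambda* = (3.75)
  f(x*)   = 4.4688

x* = (1.4375, -1.5625), lambda* = (3.75)


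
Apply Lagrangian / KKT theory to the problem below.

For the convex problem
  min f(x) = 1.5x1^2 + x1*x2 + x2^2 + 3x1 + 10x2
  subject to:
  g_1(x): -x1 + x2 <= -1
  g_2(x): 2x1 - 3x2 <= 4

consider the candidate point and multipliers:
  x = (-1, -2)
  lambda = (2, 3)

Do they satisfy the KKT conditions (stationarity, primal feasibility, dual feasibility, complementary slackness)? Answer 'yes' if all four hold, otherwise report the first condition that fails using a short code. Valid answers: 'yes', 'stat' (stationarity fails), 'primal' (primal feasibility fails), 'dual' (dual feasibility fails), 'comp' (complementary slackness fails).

Gradient of f: grad f(x) = Q x + c = (-2, 5)
Constraint values g_i(x) = a_i^T x - b_i:
  g_1((-1, -2)) = 0
  g_2((-1, -2)) = 0
Stationarity residual: grad f(x) + sum_i lambda_i a_i = (2, -2)
  -> stationarity FAILS
Primal feasibility (all g_i <= 0): OK
Dual feasibility (all lambda_i >= 0): OK
Complementary slackness (lambda_i * g_i(x) = 0 for all i): OK

Verdict: the first failing condition is stationarity -> stat.

stat


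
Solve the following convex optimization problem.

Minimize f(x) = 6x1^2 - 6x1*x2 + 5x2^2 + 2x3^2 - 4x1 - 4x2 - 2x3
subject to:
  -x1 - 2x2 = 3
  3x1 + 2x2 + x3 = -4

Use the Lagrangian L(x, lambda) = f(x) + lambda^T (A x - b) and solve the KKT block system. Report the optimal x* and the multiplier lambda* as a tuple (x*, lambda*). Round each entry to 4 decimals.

Form the Lagrangian:
  L(x, lambda) = (1/2) x^T Q x + c^T x + lambda^T (A x - b)
Stationarity (grad_x L = 0): Q x + c + A^T lambda = 0.
Primal feasibility: A x = b.

This gives the KKT block system:
  [ Q   A^T ] [ x     ]   [-c ]
  [ A    0  ] [ lambda ] = [ b ]

Solving the linear system:
  x*      = (-0.726, -1.137, 0.4521)
  lambda* = (-5.3151, 0.1918)
  f(x*)   = 11.6301

x* = (-0.726, -1.137, 0.4521), lambda* = (-5.3151, 0.1918)


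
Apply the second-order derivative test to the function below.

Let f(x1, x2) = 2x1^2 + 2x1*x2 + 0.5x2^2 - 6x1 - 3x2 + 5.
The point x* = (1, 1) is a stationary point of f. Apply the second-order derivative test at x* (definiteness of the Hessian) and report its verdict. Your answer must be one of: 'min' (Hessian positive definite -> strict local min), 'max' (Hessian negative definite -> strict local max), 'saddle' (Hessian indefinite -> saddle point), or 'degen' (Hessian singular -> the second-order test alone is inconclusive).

Compute the Hessian H = grad^2 f:
  H = [[4, 2], [2, 1]]
Verify stationarity: grad f(x*) = H x* + g = (0, 0).
Eigenvalues of H: 0, 5.
H has a zero eigenvalue (singular; positive semidefinite but not definite), so H is neither positive definite, negative definite, nor indefinite. The second-order test alone is inconclusive -> degen.
(Indeed, f is constant along the null direction of H through x*, so x* is not a strict local extremum.)

degen


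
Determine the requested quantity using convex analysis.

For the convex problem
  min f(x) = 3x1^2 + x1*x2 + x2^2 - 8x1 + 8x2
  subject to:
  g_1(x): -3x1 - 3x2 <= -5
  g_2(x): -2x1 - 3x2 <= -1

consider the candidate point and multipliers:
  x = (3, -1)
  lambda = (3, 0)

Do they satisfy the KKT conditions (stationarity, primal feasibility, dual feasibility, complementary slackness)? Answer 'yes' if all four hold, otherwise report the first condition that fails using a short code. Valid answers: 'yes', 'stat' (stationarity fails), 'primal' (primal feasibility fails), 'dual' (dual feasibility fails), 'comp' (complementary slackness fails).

Gradient of f: grad f(x) = Q x + c = (9, 9)
Constraint values g_i(x) = a_i^T x - b_i:
  g_1((3, -1)) = -1
  g_2((3, -1)) = -2
Stationarity residual: grad f(x) + sum_i lambda_i a_i = (0, 0)
  -> stationarity OK
Primal feasibility (all g_i <= 0): OK
Dual feasibility (all lambda_i >= 0): OK
Complementary slackness (lambda_i * g_i(x) = 0 for all i): FAILS

Verdict: the first failing condition is complementary_slackness -> comp.

comp


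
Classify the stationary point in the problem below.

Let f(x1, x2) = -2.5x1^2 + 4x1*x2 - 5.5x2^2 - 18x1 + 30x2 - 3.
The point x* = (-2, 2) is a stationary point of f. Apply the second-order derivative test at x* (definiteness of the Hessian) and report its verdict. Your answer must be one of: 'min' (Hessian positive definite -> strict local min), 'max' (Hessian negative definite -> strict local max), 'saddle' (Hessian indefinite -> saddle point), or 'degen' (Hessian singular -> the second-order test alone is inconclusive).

Compute the Hessian H = grad^2 f:
  H = [[-5, 4], [4, -11]]
Verify stationarity: grad f(x*) = H x* + g = (0, 0).
Eigenvalues of H: -13, -3.
Both eigenvalues < 0, so H is negative definite -> x* is a strict local max.

max


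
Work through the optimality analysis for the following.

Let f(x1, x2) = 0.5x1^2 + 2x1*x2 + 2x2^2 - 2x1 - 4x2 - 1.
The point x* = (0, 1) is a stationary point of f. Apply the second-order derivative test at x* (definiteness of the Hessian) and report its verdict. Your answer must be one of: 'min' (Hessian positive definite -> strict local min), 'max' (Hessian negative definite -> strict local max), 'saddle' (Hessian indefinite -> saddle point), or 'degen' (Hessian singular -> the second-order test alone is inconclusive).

Compute the Hessian H = grad^2 f:
  H = [[1, 2], [2, 4]]
Verify stationarity: grad f(x*) = H x* + g = (0, 0).
Eigenvalues of H: 0, 5.
H has a zero eigenvalue (singular; positive semidefinite but not definite), so H is neither positive definite, negative definite, nor indefinite. The second-order test alone is inconclusive -> degen.
(Indeed, f is constant along the null direction of H through x*, so x* is not a strict local extremum.)

degen


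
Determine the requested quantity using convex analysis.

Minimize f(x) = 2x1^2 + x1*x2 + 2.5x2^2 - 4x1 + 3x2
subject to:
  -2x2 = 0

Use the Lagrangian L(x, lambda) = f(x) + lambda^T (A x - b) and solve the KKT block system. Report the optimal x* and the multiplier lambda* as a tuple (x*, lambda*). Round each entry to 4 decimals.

Form the Lagrangian:
  L(x, lambda) = (1/2) x^T Q x + c^T x + lambda^T (A x - b)
Stationarity (grad_x L = 0): Q x + c + A^T lambda = 0.
Primal feasibility: A x = b.

This gives the KKT block system:
  [ Q   A^T ] [ x     ]   [-c ]
  [ A    0  ] [ lambda ] = [ b ]

Solving the linear system:
  x*      = (1, 0)
  lambda* = (2)
  f(x*)   = -2

x* = (1, 0), lambda* = (2)


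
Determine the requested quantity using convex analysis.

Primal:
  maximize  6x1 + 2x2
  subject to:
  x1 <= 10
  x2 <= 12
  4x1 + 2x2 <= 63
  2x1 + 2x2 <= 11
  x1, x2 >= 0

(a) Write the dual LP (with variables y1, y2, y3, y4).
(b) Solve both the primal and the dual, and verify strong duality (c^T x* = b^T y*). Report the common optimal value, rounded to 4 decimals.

The standard primal-dual pair for 'max c^T x s.t. A x <= b, x >= 0' is:
  Dual:  min b^T y  s.t.  A^T y >= c,  y >= 0.

So the dual LP is:
  minimize  10y1 + 12y2 + 63y3 + 11y4
  subject to:
    y1 + 4y3 + 2y4 >= 6
    y2 + 2y3 + 2y4 >= 2
    y1, y2, y3, y4 >= 0

Solving the primal: x* = (5.5, 0).
  primal value c^T x* = 33.
Solving the dual: y* = (0, 0, 0, 3).
  dual value b^T y* = 33.
Strong duality: c^T x* = b^T y*. Confirmed.

33


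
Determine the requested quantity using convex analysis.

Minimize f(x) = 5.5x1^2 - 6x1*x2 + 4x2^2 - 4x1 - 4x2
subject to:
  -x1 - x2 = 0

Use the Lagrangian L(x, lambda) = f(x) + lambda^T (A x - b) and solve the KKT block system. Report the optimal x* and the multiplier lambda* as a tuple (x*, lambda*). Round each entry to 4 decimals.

Form the Lagrangian:
  L(x, lambda) = (1/2) x^T Q x + c^T x + lambda^T (A x - b)
Stationarity (grad_x L = 0): Q x + c + A^T lambda = 0.
Primal feasibility: A x = b.

This gives the KKT block system:
  [ Q   A^T ] [ x     ]   [-c ]
  [ A    0  ] [ lambda ] = [ b ]

Solving the linear system:
  x*      = (0, 0)
  lambda* = (-4)
  f(x*)   = 0

x* = (0, 0), lambda* = (-4)


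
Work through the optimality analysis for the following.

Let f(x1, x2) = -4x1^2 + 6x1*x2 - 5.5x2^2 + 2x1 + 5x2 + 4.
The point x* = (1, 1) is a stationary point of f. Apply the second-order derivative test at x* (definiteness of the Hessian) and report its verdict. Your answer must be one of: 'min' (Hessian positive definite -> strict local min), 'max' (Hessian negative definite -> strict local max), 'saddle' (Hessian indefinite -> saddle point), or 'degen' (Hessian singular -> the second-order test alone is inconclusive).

Compute the Hessian H = grad^2 f:
  H = [[-8, 6], [6, -11]]
Verify stationarity: grad f(x*) = H x* + g = (0, 0).
Eigenvalues of H: -15.6847, -3.3153.
Both eigenvalues < 0, so H is negative definite -> x* is a strict local max.

max


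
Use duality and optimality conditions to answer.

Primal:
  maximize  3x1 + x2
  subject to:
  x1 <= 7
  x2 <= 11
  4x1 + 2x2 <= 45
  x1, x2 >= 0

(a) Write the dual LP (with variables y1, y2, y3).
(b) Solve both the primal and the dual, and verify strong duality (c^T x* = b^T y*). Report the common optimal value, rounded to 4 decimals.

The standard primal-dual pair for 'max c^T x s.t. A x <= b, x >= 0' is:
  Dual:  min b^T y  s.t.  A^T y >= c,  y >= 0.

So the dual LP is:
  minimize  7y1 + 11y2 + 45y3
  subject to:
    y1 + 4y3 >= 3
    y2 + 2y3 >= 1
    y1, y2, y3 >= 0

Solving the primal: x* = (7, 8.5).
  primal value c^T x* = 29.5.
Solving the dual: y* = (1, 0, 0.5).
  dual value b^T y* = 29.5.
Strong duality: c^T x* = b^T y*. Confirmed.

29.5


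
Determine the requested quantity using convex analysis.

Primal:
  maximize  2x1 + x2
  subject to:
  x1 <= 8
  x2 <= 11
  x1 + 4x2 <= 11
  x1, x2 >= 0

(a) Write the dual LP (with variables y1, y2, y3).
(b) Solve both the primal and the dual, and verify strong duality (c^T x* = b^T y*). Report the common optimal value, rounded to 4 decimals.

The standard primal-dual pair for 'max c^T x s.t. A x <= b, x >= 0' is:
  Dual:  min b^T y  s.t.  A^T y >= c,  y >= 0.

So the dual LP is:
  minimize  8y1 + 11y2 + 11y3
  subject to:
    y1 + y3 >= 2
    y2 + 4y3 >= 1
    y1, y2, y3 >= 0

Solving the primal: x* = (8, 0.75).
  primal value c^T x* = 16.75.
Solving the dual: y* = (1.75, 0, 0.25).
  dual value b^T y* = 16.75.
Strong duality: c^T x* = b^T y*. Confirmed.

16.75


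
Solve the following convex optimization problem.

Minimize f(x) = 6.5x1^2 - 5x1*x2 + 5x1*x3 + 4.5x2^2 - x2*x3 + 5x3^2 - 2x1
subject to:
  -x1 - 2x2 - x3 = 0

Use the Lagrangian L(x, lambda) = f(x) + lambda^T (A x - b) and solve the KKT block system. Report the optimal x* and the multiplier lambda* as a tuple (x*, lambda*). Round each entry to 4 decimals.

Form the Lagrangian:
  L(x, lambda) = (1/2) x^T Q x + c^T x + lambda^T (A x - b)
Stationarity (grad_x L = 0): Q x + c + A^T lambda = 0.
Primal feasibility: A x = b.

This gives the KKT block system:
  [ Q   A^T ] [ x     ]   [-c ]
  [ A    0  ] [ lambda ] = [ b ]

Solving the linear system:
  x*      = (0.1623, -0.0184, -0.1256)
  lambda* = (-0.4257)
  f(x*)   = -0.1623

x* = (0.1623, -0.0184, -0.1256), lambda* = (-0.4257)
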